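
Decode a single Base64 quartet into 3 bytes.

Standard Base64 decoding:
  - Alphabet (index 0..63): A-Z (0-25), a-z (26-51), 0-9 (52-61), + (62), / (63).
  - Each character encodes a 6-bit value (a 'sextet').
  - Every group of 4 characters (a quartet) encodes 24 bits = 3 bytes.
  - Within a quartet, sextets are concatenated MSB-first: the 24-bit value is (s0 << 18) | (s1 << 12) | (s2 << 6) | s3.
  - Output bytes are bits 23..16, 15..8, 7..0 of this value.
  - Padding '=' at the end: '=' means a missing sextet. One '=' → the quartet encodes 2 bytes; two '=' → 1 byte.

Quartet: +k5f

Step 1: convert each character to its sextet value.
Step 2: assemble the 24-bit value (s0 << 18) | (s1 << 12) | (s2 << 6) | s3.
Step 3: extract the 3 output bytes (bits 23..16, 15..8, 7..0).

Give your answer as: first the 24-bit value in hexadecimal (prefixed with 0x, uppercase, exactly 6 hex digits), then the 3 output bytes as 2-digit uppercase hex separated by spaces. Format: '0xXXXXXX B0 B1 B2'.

Answer: 0xFA4E5F FA 4E 5F

Derivation:
Sextets: +=62, k=36, 5=57, f=31
24-bit: (62<<18) | (36<<12) | (57<<6) | 31
      = 0xF80000 | 0x024000 | 0x000E40 | 0x00001F
      = 0xFA4E5F
Bytes: (v>>16)&0xFF=FA, (v>>8)&0xFF=4E, v&0xFF=5F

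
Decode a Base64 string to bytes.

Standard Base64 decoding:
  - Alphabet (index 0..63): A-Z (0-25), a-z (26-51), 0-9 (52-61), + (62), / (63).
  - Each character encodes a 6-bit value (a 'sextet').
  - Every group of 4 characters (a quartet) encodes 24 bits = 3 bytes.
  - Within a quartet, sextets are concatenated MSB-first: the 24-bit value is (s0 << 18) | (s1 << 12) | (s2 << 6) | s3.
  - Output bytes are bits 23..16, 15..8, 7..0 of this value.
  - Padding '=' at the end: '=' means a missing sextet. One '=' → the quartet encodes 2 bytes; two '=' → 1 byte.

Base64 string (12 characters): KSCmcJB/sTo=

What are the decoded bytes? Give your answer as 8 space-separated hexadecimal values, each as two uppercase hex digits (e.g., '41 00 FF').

After char 0 ('K'=10): chars_in_quartet=1 acc=0xA bytes_emitted=0
After char 1 ('S'=18): chars_in_quartet=2 acc=0x292 bytes_emitted=0
After char 2 ('C'=2): chars_in_quartet=3 acc=0xA482 bytes_emitted=0
After char 3 ('m'=38): chars_in_quartet=4 acc=0x2920A6 -> emit 29 20 A6, reset; bytes_emitted=3
After char 4 ('c'=28): chars_in_quartet=1 acc=0x1C bytes_emitted=3
After char 5 ('J'=9): chars_in_quartet=2 acc=0x709 bytes_emitted=3
After char 6 ('B'=1): chars_in_quartet=3 acc=0x1C241 bytes_emitted=3
After char 7 ('/'=63): chars_in_quartet=4 acc=0x70907F -> emit 70 90 7F, reset; bytes_emitted=6
After char 8 ('s'=44): chars_in_quartet=1 acc=0x2C bytes_emitted=6
After char 9 ('T'=19): chars_in_quartet=2 acc=0xB13 bytes_emitted=6
After char 10 ('o'=40): chars_in_quartet=3 acc=0x2C4E8 bytes_emitted=6
Padding '=': partial quartet acc=0x2C4E8 -> emit B1 3A; bytes_emitted=8

Answer: 29 20 A6 70 90 7F B1 3A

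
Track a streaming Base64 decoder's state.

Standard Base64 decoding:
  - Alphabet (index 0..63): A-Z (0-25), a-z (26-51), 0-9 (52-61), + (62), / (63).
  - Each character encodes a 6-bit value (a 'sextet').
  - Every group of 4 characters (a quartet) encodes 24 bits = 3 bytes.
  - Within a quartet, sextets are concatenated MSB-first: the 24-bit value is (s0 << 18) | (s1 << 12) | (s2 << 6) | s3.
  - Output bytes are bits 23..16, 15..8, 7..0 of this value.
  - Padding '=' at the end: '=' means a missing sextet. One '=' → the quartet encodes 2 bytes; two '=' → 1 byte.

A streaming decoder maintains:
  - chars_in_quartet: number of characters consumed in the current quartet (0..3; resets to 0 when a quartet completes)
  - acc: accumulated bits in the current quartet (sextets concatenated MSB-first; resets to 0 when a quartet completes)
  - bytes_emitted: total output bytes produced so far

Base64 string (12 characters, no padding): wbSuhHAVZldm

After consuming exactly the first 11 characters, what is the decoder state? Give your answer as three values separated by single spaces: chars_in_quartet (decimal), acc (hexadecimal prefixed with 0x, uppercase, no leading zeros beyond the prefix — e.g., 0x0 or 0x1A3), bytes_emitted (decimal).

Answer: 3 0x1995D 6

Derivation:
After char 0 ('w'=48): chars_in_quartet=1 acc=0x30 bytes_emitted=0
After char 1 ('b'=27): chars_in_quartet=2 acc=0xC1B bytes_emitted=0
After char 2 ('S'=18): chars_in_quartet=3 acc=0x306D2 bytes_emitted=0
After char 3 ('u'=46): chars_in_quartet=4 acc=0xC1B4AE -> emit C1 B4 AE, reset; bytes_emitted=3
After char 4 ('h'=33): chars_in_quartet=1 acc=0x21 bytes_emitted=3
After char 5 ('H'=7): chars_in_quartet=2 acc=0x847 bytes_emitted=3
After char 6 ('A'=0): chars_in_quartet=3 acc=0x211C0 bytes_emitted=3
After char 7 ('V'=21): chars_in_quartet=4 acc=0x847015 -> emit 84 70 15, reset; bytes_emitted=6
After char 8 ('Z'=25): chars_in_quartet=1 acc=0x19 bytes_emitted=6
After char 9 ('l'=37): chars_in_quartet=2 acc=0x665 bytes_emitted=6
After char 10 ('d'=29): chars_in_quartet=3 acc=0x1995D bytes_emitted=6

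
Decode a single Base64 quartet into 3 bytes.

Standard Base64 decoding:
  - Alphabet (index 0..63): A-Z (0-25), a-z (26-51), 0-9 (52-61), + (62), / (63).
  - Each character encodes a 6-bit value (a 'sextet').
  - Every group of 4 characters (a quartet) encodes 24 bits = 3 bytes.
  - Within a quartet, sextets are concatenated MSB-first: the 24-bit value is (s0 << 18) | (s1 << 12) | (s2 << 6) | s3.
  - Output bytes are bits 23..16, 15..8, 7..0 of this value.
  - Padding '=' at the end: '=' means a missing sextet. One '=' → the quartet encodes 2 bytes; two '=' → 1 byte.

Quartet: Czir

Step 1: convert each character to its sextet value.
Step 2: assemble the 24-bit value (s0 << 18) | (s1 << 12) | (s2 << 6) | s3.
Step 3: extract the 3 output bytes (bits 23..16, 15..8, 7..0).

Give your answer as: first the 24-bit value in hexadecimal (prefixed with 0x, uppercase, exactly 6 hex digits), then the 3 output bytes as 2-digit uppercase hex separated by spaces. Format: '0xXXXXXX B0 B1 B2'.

Answer: 0x0B38AB 0B 38 AB

Derivation:
Sextets: C=2, z=51, i=34, r=43
24-bit: (2<<18) | (51<<12) | (34<<6) | 43
      = 0x080000 | 0x033000 | 0x000880 | 0x00002B
      = 0x0B38AB
Bytes: (v>>16)&0xFF=0B, (v>>8)&0xFF=38, v&0xFF=AB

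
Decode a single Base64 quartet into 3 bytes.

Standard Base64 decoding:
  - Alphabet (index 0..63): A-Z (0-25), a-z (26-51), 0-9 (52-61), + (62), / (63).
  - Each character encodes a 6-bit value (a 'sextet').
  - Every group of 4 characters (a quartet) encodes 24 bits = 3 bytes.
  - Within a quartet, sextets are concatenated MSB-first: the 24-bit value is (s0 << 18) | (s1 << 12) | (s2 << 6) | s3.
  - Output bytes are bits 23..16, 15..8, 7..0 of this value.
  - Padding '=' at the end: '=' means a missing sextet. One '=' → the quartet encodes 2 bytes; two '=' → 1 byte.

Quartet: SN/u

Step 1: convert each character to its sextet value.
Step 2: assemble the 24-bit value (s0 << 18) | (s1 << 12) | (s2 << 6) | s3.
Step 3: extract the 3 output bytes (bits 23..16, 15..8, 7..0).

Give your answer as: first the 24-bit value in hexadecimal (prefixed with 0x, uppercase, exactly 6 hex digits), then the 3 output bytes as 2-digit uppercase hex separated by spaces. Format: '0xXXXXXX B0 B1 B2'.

Answer: 0x48DFEE 48 DF EE

Derivation:
Sextets: S=18, N=13, /=63, u=46
24-bit: (18<<18) | (13<<12) | (63<<6) | 46
      = 0x480000 | 0x00D000 | 0x000FC0 | 0x00002E
      = 0x48DFEE
Bytes: (v>>16)&0xFF=48, (v>>8)&0xFF=DF, v&0xFF=EE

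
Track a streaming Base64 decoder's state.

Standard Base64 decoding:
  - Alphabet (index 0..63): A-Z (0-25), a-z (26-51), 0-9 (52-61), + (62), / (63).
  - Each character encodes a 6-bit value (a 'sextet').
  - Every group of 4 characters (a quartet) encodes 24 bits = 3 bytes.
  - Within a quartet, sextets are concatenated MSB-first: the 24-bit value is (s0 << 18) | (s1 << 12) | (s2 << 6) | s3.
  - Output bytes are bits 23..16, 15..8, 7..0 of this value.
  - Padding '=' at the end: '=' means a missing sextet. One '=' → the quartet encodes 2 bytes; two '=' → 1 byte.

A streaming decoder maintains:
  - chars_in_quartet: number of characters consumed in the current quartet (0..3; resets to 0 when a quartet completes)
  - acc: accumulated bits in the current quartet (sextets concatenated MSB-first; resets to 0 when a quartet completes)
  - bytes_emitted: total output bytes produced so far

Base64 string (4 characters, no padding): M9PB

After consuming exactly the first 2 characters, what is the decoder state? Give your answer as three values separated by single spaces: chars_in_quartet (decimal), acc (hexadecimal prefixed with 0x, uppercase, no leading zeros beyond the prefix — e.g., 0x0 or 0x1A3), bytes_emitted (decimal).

After char 0 ('M'=12): chars_in_quartet=1 acc=0xC bytes_emitted=0
After char 1 ('9'=61): chars_in_quartet=2 acc=0x33D bytes_emitted=0

Answer: 2 0x33D 0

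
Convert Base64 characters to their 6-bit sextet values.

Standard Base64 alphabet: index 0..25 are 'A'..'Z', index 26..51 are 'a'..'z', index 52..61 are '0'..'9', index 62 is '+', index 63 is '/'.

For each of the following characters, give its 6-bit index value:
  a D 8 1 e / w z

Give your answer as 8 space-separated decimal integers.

'a': a..z range, 26 + ord('a') − ord('a') = 26
'D': A..Z range, ord('D') − ord('A') = 3
'8': 0..9 range, 52 + ord('8') − ord('0') = 60
'1': 0..9 range, 52 + ord('1') − ord('0') = 53
'e': a..z range, 26 + ord('e') − ord('a') = 30
'/': index 63
'w': a..z range, 26 + ord('w') − ord('a') = 48
'z': a..z range, 26 + ord('z') − ord('a') = 51

Answer: 26 3 60 53 30 63 48 51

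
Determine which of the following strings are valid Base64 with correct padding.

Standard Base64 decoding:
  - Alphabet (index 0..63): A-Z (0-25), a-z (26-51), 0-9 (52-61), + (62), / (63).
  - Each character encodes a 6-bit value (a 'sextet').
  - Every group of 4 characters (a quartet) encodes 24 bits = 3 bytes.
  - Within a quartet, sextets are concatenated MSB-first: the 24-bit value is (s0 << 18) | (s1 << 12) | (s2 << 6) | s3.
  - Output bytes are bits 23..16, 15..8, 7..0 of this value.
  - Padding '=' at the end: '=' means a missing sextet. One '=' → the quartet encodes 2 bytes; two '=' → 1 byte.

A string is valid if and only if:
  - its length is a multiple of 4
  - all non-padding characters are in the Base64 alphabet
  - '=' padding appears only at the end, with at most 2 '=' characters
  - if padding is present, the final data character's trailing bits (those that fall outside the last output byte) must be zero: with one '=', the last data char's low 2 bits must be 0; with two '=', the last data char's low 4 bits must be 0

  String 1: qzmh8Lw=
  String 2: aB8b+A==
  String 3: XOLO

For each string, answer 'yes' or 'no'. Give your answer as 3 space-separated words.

Answer: yes yes yes

Derivation:
String 1: 'qzmh8Lw=' → valid
String 2: 'aB8b+A==' → valid
String 3: 'XOLO' → valid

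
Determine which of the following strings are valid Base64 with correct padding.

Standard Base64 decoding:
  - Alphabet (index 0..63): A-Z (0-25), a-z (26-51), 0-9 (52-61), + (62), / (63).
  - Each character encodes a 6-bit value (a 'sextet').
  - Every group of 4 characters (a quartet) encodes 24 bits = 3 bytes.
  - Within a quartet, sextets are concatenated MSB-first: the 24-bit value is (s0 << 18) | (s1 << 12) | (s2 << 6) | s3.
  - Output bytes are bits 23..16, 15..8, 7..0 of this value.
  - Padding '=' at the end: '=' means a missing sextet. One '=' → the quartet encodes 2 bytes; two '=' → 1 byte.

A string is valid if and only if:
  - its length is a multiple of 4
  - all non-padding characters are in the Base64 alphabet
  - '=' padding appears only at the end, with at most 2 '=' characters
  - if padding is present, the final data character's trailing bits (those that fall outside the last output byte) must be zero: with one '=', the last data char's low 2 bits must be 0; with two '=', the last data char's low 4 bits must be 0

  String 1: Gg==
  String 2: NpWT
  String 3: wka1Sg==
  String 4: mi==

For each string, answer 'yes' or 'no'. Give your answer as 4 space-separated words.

Answer: yes yes yes no

Derivation:
String 1: 'Gg==' → valid
String 2: 'NpWT' → valid
String 3: 'wka1Sg==' → valid
String 4: 'mi==' → invalid (bad trailing bits)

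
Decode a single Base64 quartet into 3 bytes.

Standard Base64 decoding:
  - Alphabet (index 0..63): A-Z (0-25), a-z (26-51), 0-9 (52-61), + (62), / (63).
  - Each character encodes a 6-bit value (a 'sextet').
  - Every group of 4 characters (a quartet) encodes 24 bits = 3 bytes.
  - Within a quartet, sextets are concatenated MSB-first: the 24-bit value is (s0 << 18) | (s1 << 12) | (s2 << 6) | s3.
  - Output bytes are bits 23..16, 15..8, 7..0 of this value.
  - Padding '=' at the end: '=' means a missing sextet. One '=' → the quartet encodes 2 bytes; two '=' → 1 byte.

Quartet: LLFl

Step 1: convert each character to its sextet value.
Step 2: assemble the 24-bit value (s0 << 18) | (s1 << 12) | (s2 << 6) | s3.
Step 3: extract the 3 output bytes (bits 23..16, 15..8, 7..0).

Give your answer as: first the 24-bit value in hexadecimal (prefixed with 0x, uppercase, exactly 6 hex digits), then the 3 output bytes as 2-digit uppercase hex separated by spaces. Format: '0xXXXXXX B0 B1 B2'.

Answer: 0x2CB165 2C B1 65

Derivation:
Sextets: L=11, L=11, F=5, l=37
24-bit: (11<<18) | (11<<12) | (5<<6) | 37
      = 0x2C0000 | 0x00B000 | 0x000140 | 0x000025
      = 0x2CB165
Bytes: (v>>16)&0xFF=2C, (v>>8)&0xFF=B1, v&0xFF=65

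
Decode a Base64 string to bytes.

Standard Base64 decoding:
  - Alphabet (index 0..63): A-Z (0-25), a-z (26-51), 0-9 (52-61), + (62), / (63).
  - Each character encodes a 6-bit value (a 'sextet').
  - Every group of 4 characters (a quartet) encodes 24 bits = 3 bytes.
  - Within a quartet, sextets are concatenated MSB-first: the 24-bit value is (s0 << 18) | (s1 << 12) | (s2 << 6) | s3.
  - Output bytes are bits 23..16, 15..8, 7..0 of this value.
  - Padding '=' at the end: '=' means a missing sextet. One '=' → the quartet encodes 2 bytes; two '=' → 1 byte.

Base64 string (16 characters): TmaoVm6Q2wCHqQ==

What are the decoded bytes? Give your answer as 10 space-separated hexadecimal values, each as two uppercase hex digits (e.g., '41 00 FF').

After char 0 ('T'=19): chars_in_quartet=1 acc=0x13 bytes_emitted=0
After char 1 ('m'=38): chars_in_quartet=2 acc=0x4E6 bytes_emitted=0
After char 2 ('a'=26): chars_in_quartet=3 acc=0x1399A bytes_emitted=0
After char 3 ('o'=40): chars_in_quartet=4 acc=0x4E66A8 -> emit 4E 66 A8, reset; bytes_emitted=3
After char 4 ('V'=21): chars_in_quartet=1 acc=0x15 bytes_emitted=3
After char 5 ('m'=38): chars_in_quartet=2 acc=0x566 bytes_emitted=3
After char 6 ('6'=58): chars_in_quartet=3 acc=0x159BA bytes_emitted=3
After char 7 ('Q'=16): chars_in_quartet=4 acc=0x566E90 -> emit 56 6E 90, reset; bytes_emitted=6
After char 8 ('2'=54): chars_in_quartet=1 acc=0x36 bytes_emitted=6
After char 9 ('w'=48): chars_in_quartet=2 acc=0xDB0 bytes_emitted=6
After char 10 ('C'=2): chars_in_quartet=3 acc=0x36C02 bytes_emitted=6
After char 11 ('H'=7): chars_in_quartet=4 acc=0xDB0087 -> emit DB 00 87, reset; bytes_emitted=9
After char 12 ('q'=42): chars_in_quartet=1 acc=0x2A bytes_emitted=9
After char 13 ('Q'=16): chars_in_quartet=2 acc=0xA90 bytes_emitted=9
Padding '==': partial quartet acc=0xA90 -> emit A9; bytes_emitted=10

Answer: 4E 66 A8 56 6E 90 DB 00 87 A9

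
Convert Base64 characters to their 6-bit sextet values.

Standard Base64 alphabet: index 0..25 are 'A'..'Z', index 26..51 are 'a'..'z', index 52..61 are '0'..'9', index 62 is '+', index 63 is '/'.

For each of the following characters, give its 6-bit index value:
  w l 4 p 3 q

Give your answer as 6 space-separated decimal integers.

Answer: 48 37 56 41 55 42

Derivation:
'w': a..z range, 26 + ord('w') − ord('a') = 48
'l': a..z range, 26 + ord('l') − ord('a') = 37
'4': 0..9 range, 52 + ord('4') − ord('0') = 56
'p': a..z range, 26 + ord('p') − ord('a') = 41
'3': 0..9 range, 52 + ord('3') − ord('0') = 55
'q': a..z range, 26 + ord('q') − ord('a') = 42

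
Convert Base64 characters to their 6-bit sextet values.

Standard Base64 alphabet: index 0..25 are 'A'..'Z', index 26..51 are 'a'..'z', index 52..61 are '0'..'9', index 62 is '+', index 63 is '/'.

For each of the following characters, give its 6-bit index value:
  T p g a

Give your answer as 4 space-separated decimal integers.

Answer: 19 41 32 26

Derivation:
'T': A..Z range, ord('T') − ord('A') = 19
'p': a..z range, 26 + ord('p') − ord('a') = 41
'g': a..z range, 26 + ord('g') − ord('a') = 32
'a': a..z range, 26 + ord('a') − ord('a') = 26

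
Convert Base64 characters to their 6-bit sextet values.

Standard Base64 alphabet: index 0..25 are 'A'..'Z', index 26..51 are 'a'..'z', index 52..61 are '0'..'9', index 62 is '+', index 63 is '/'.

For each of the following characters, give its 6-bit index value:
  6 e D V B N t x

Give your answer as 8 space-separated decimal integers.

'6': 0..9 range, 52 + ord('6') − ord('0') = 58
'e': a..z range, 26 + ord('e') − ord('a') = 30
'D': A..Z range, ord('D') − ord('A') = 3
'V': A..Z range, ord('V') − ord('A') = 21
'B': A..Z range, ord('B') − ord('A') = 1
'N': A..Z range, ord('N') − ord('A') = 13
't': a..z range, 26 + ord('t') − ord('a') = 45
'x': a..z range, 26 + ord('x') − ord('a') = 49

Answer: 58 30 3 21 1 13 45 49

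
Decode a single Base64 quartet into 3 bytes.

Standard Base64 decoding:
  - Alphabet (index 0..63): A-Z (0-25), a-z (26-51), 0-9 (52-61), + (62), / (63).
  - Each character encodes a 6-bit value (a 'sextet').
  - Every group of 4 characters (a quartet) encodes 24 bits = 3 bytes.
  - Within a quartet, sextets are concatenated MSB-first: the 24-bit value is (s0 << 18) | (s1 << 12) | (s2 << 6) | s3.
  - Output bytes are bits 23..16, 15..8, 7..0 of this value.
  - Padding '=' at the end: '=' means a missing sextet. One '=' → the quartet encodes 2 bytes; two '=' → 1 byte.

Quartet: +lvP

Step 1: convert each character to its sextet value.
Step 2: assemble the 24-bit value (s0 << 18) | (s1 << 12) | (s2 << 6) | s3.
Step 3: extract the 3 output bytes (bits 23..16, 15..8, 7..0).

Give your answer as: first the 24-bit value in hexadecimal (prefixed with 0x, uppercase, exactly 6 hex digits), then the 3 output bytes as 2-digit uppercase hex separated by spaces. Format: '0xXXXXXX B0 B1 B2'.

Answer: 0xFA5BCF FA 5B CF

Derivation:
Sextets: +=62, l=37, v=47, P=15
24-bit: (62<<18) | (37<<12) | (47<<6) | 15
      = 0xF80000 | 0x025000 | 0x000BC0 | 0x00000F
      = 0xFA5BCF
Bytes: (v>>16)&0xFF=FA, (v>>8)&0xFF=5B, v&0xFF=CF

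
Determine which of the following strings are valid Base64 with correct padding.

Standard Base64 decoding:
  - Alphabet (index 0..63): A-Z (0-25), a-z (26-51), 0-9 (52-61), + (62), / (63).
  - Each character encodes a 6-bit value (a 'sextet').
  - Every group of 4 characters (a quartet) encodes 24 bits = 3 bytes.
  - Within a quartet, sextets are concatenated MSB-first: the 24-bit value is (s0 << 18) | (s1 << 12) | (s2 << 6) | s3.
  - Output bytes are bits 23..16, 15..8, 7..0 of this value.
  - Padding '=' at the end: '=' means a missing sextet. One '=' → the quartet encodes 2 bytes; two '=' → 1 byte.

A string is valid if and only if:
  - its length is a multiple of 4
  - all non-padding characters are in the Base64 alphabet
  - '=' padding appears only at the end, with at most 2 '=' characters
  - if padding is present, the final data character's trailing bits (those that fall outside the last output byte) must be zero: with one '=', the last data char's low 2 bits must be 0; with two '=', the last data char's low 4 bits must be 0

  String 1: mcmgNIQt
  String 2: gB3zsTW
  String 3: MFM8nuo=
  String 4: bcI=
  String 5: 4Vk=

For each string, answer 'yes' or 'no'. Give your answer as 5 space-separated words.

Answer: yes no yes yes yes

Derivation:
String 1: 'mcmgNIQt' → valid
String 2: 'gB3zsTW' → invalid (len=7 not mult of 4)
String 3: 'MFM8nuo=' → valid
String 4: 'bcI=' → valid
String 5: '4Vk=' → valid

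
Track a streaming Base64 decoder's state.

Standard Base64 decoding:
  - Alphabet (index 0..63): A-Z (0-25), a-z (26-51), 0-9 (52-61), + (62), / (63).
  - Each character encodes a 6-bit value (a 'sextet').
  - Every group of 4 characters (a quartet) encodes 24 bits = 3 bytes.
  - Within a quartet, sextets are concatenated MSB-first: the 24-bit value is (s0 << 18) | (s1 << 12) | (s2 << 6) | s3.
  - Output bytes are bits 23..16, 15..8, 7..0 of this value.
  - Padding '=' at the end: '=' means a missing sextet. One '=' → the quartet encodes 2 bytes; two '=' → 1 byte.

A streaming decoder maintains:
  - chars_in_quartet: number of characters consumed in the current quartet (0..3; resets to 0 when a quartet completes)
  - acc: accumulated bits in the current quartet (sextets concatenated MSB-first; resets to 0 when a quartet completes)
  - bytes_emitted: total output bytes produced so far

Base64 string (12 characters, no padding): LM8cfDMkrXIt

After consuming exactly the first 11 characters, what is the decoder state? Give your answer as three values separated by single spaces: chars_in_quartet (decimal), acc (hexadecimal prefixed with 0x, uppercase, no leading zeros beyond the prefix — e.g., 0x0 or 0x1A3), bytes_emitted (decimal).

After char 0 ('L'=11): chars_in_quartet=1 acc=0xB bytes_emitted=0
After char 1 ('M'=12): chars_in_quartet=2 acc=0x2CC bytes_emitted=0
After char 2 ('8'=60): chars_in_quartet=3 acc=0xB33C bytes_emitted=0
After char 3 ('c'=28): chars_in_quartet=4 acc=0x2CCF1C -> emit 2C CF 1C, reset; bytes_emitted=3
After char 4 ('f'=31): chars_in_quartet=1 acc=0x1F bytes_emitted=3
After char 5 ('D'=3): chars_in_quartet=2 acc=0x7C3 bytes_emitted=3
After char 6 ('M'=12): chars_in_quartet=3 acc=0x1F0CC bytes_emitted=3
After char 7 ('k'=36): chars_in_quartet=4 acc=0x7C3324 -> emit 7C 33 24, reset; bytes_emitted=6
After char 8 ('r'=43): chars_in_quartet=1 acc=0x2B bytes_emitted=6
After char 9 ('X'=23): chars_in_quartet=2 acc=0xAD7 bytes_emitted=6
After char 10 ('I'=8): chars_in_quartet=3 acc=0x2B5C8 bytes_emitted=6

Answer: 3 0x2B5C8 6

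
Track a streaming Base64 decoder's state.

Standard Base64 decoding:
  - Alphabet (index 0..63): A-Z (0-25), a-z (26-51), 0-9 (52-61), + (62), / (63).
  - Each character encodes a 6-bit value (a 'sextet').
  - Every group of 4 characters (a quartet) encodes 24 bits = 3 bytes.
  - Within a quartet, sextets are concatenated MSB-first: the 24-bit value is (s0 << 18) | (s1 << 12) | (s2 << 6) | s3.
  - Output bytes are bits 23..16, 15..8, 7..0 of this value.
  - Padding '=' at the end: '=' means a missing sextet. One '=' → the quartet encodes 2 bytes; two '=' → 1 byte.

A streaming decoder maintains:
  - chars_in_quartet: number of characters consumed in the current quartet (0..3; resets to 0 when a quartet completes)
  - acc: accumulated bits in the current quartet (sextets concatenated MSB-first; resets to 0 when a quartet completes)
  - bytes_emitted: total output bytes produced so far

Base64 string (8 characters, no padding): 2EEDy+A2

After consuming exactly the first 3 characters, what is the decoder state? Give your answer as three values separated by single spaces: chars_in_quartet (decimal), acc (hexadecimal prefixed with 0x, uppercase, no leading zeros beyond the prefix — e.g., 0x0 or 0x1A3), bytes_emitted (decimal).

After char 0 ('2'=54): chars_in_quartet=1 acc=0x36 bytes_emitted=0
After char 1 ('E'=4): chars_in_quartet=2 acc=0xD84 bytes_emitted=0
After char 2 ('E'=4): chars_in_quartet=3 acc=0x36104 bytes_emitted=0

Answer: 3 0x36104 0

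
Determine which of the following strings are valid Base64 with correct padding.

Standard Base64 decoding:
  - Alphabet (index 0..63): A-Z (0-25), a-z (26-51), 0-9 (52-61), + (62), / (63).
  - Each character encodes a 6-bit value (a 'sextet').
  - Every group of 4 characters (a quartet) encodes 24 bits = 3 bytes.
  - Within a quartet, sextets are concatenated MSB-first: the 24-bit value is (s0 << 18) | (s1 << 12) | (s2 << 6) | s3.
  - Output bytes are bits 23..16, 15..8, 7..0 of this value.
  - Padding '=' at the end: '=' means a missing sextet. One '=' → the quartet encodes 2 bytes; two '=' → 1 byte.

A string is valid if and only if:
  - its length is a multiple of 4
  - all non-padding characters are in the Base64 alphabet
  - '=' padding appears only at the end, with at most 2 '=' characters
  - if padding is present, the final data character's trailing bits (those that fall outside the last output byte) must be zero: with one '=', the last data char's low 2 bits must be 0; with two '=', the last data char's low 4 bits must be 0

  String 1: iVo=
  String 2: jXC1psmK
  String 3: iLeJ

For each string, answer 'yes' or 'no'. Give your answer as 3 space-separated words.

Answer: yes yes yes

Derivation:
String 1: 'iVo=' → valid
String 2: 'jXC1psmK' → valid
String 3: 'iLeJ' → valid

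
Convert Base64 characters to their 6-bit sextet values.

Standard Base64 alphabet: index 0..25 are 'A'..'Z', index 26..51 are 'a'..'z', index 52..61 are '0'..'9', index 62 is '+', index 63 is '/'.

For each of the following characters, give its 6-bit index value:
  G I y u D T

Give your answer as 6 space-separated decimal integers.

'G': A..Z range, ord('G') − ord('A') = 6
'I': A..Z range, ord('I') − ord('A') = 8
'y': a..z range, 26 + ord('y') − ord('a') = 50
'u': a..z range, 26 + ord('u') − ord('a') = 46
'D': A..Z range, ord('D') − ord('A') = 3
'T': A..Z range, ord('T') − ord('A') = 19

Answer: 6 8 50 46 3 19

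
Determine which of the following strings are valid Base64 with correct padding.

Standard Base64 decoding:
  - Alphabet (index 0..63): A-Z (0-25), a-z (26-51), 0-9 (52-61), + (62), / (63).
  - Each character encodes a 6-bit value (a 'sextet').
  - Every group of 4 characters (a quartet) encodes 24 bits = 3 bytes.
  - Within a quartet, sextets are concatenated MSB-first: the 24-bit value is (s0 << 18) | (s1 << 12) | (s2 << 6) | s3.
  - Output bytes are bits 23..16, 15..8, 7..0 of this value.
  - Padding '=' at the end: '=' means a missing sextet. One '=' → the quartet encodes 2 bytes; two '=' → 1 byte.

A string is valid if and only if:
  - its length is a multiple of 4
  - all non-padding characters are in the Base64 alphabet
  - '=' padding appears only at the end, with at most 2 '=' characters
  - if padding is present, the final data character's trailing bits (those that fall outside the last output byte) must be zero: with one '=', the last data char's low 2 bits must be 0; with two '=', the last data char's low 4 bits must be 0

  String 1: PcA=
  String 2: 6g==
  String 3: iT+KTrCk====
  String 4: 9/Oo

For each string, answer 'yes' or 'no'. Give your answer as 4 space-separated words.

String 1: 'PcA=' → valid
String 2: '6g==' → valid
String 3: 'iT+KTrCk====' → invalid (4 pad chars (max 2))
String 4: '9/Oo' → valid

Answer: yes yes no yes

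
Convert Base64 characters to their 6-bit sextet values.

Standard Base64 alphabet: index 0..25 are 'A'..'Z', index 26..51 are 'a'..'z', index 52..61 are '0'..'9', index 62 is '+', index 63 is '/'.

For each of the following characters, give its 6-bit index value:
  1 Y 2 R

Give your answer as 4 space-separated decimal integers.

'1': 0..9 range, 52 + ord('1') − ord('0') = 53
'Y': A..Z range, ord('Y') − ord('A') = 24
'2': 0..9 range, 52 + ord('2') − ord('0') = 54
'R': A..Z range, ord('R') − ord('A') = 17

Answer: 53 24 54 17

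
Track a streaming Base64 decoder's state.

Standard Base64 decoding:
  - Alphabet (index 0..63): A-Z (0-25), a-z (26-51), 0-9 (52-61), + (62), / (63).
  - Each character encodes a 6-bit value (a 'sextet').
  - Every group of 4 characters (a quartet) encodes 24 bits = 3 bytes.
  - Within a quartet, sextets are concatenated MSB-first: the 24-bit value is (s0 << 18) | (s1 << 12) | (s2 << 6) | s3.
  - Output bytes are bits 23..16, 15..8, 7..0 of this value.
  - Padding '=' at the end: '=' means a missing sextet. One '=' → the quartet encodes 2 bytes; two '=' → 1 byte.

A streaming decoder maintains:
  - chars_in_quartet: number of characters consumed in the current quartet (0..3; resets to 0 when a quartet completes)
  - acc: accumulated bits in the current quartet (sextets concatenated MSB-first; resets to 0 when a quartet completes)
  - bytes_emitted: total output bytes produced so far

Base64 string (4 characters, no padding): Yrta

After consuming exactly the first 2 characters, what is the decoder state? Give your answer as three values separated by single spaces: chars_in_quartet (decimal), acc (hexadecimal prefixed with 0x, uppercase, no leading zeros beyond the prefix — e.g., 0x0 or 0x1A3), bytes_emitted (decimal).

Answer: 2 0x62B 0

Derivation:
After char 0 ('Y'=24): chars_in_quartet=1 acc=0x18 bytes_emitted=0
After char 1 ('r'=43): chars_in_quartet=2 acc=0x62B bytes_emitted=0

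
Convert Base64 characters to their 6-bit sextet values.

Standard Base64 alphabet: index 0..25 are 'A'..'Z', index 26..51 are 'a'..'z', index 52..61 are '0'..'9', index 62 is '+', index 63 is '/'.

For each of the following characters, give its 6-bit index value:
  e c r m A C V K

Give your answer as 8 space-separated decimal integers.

'e': a..z range, 26 + ord('e') − ord('a') = 30
'c': a..z range, 26 + ord('c') − ord('a') = 28
'r': a..z range, 26 + ord('r') − ord('a') = 43
'm': a..z range, 26 + ord('m') − ord('a') = 38
'A': A..Z range, ord('A') − ord('A') = 0
'C': A..Z range, ord('C') − ord('A') = 2
'V': A..Z range, ord('V') − ord('A') = 21
'K': A..Z range, ord('K') − ord('A') = 10

Answer: 30 28 43 38 0 2 21 10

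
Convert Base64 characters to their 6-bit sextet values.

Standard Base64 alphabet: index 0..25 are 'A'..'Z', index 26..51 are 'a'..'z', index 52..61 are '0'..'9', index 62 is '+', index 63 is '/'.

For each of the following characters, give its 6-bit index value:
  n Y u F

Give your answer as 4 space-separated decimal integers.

'n': a..z range, 26 + ord('n') − ord('a') = 39
'Y': A..Z range, ord('Y') − ord('A') = 24
'u': a..z range, 26 + ord('u') − ord('a') = 46
'F': A..Z range, ord('F') − ord('A') = 5

Answer: 39 24 46 5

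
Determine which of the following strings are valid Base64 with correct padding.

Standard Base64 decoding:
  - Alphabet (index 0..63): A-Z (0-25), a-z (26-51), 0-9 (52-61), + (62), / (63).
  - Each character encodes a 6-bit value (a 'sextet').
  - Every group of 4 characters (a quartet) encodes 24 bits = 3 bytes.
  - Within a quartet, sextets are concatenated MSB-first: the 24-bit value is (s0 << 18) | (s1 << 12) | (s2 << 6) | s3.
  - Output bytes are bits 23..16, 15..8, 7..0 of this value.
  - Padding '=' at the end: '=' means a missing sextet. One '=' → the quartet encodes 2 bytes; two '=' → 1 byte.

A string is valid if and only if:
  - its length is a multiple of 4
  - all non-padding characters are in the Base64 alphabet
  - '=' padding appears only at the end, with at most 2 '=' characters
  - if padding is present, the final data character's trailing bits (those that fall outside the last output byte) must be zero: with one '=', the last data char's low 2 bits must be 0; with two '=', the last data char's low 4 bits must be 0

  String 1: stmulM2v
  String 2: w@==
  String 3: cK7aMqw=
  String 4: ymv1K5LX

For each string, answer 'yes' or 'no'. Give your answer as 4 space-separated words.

String 1: 'stmulM2v' → valid
String 2: 'w@==' → invalid (bad char(s): ['@'])
String 3: 'cK7aMqw=' → valid
String 4: 'ymv1K5LX' → valid

Answer: yes no yes yes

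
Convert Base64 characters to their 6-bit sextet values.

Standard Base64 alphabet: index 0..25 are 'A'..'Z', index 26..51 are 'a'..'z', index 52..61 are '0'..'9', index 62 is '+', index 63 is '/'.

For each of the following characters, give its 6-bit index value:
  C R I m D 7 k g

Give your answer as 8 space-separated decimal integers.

'C': A..Z range, ord('C') − ord('A') = 2
'R': A..Z range, ord('R') − ord('A') = 17
'I': A..Z range, ord('I') − ord('A') = 8
'm': a..z range, 26 + ord('m') − ord('a') = 38
'D': A..Z range, ord('D') − ord('A') = 3
'7': 0..9 range, 52 + ord('7') − ord('0') = 59
'k': a..z range, 26 + ord('k') − ord('a') = 36
'g': a..z range, 26 + ord('g') − ord('a') = 32

Answer: 2 17 8 38 3 59 36 32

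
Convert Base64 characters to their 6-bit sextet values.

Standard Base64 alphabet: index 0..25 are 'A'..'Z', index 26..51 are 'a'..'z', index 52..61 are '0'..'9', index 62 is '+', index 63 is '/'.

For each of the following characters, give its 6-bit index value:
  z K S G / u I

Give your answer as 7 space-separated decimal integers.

Answer: 51 10 18 6 63 46 8

Derivation:
'z': a..z range, 26 + ord('z') − ord('a') = 51
'K': A..Z range, ord('K') − ord('A') = 10
'S': A..Z range, ord('S') − ord('A') = 18
'G': A..Z range, ord('G') − ord('A') = 6
'/': index 63
'u': a..z range, 26 + ord('u') − ord('a') = 46
'I': A..Z range, ord('I') − ord('A') = 8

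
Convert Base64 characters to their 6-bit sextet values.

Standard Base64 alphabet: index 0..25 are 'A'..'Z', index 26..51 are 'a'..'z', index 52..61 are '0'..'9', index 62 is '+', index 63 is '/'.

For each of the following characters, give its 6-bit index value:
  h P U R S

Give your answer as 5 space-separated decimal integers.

'h': a..z range, 26 + ord('h') − ord('a') = 33
'P': A..Z range, ord('P') − ord('A') = 15
'U': A..Z range, ord('U') − ord('A') = 20
'R': A..Z range, ord('R') − ord('A') = 17
'S': A..Z range, ord('S') − ord('A') = 18

Answer: 33 15 20 17 18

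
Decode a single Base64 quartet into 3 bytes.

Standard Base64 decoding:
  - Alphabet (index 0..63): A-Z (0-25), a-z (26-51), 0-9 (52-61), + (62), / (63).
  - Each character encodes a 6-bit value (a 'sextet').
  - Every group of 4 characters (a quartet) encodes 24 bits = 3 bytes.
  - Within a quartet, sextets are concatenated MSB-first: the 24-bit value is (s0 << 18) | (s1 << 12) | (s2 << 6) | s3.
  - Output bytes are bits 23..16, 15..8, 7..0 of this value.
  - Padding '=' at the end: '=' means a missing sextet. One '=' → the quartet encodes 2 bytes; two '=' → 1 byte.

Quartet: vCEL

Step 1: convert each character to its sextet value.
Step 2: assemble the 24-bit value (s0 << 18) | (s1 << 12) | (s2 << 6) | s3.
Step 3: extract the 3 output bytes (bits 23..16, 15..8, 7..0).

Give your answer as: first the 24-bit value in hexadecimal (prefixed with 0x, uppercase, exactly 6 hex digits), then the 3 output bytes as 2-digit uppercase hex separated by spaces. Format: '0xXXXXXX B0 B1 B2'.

Sextets: v=47, C=2, E=4, L=11
24-bit: (47<<18) | (2<<12) | (4<<6) | 11
      = 0xBC0000 | 0x002000 | 0x000100 | 0x00000B
      = 0xBC210B
Bytes: (v>>16)&0xFF=BC, (v>>8)&0xFF=21, v&0xFF=0B

Answer: 0xBC210B BC 21 0B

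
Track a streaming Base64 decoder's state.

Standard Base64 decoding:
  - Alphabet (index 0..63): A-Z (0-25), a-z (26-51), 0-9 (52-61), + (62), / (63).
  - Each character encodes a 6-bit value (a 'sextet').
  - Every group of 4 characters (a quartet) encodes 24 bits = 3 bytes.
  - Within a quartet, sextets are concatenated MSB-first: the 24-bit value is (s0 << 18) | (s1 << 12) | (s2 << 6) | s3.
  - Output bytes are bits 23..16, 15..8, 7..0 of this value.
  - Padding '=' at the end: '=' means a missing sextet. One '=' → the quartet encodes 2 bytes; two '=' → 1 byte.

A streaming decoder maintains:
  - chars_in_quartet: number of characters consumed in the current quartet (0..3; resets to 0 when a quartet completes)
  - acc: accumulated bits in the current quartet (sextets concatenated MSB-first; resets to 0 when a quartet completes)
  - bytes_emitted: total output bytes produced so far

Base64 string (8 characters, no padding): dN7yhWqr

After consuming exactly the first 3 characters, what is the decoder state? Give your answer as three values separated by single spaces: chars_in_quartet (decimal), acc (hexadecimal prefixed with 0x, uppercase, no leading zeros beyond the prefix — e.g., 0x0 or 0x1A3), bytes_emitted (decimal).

After char 0 ('d'=29): chars_in_quartet=1 acc=0x1D bytes_emitted=0
After char 1 ('N'=13): chars_in_quartet=2 acc=0x74D bytes_emitted=0
After char 2 ('7'=59): chars_in_quartet=3 acc=0x1D37B bytes_emitted=0

Answer: 3 0x1D37B 0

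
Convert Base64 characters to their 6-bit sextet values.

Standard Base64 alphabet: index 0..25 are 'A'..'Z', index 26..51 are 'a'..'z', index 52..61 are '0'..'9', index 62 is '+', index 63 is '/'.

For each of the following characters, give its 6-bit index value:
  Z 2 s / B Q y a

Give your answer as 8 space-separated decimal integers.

Answer: 25 54 44 63 1 16 50 26

Derivation:
'Z': A..Z range, ord('Z') − ord('A') = 25
'2': 0..9 range, 52 + ord('2') − ord('0') = 54
's': a..z range, 26 + ord('s') − ord('a') = 44
'/': index 63
'B': A..Z range, ord('B') − ord('A') = 1
'Q': A..Z range, ord('Q') − ord('A') = 16
'y': a..z range, 26 + ord('y') − ord('a') = 50
'a': a..z range, 26 + ord('a') − ord('a') = 26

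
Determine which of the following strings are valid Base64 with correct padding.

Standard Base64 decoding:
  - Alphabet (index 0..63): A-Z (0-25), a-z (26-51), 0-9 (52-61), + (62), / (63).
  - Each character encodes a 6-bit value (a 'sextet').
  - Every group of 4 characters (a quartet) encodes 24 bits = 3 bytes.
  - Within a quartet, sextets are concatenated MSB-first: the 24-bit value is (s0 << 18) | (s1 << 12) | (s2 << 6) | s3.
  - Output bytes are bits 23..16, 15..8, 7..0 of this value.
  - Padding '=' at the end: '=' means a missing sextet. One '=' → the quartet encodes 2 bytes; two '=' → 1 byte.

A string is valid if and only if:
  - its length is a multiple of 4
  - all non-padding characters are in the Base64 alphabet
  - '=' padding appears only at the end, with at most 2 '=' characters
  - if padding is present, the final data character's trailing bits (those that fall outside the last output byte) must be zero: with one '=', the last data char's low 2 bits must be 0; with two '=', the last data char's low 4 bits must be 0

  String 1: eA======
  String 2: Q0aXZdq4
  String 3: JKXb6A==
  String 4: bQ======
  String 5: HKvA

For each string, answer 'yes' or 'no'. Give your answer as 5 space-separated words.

String 1: 'eA======' → invalid (6 pad chars (max 2))
String 2: 'Q0aXZdq4' → valid
String 3: 'JKXb6A==' → valid
String 4: 'bQ======' → invalid (6 pad chars (max 2))
String 5: 'HKvA' → valid

Answer: no yes yes no yes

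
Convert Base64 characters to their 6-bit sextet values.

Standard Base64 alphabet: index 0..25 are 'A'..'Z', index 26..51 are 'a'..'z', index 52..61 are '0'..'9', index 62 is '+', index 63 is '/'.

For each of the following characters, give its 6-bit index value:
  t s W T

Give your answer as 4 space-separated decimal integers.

Answer: 45 44 22 19

Derivation:
't': a..z range, 26 + ord('t') − ord('a') = 45
's': a..z range, 26 + ord('s') − ord('a') = 44
'W': A..Z range, ord('W') − ord('A') = 22
'T': A..Z range, ord('T') − ord('A') = 19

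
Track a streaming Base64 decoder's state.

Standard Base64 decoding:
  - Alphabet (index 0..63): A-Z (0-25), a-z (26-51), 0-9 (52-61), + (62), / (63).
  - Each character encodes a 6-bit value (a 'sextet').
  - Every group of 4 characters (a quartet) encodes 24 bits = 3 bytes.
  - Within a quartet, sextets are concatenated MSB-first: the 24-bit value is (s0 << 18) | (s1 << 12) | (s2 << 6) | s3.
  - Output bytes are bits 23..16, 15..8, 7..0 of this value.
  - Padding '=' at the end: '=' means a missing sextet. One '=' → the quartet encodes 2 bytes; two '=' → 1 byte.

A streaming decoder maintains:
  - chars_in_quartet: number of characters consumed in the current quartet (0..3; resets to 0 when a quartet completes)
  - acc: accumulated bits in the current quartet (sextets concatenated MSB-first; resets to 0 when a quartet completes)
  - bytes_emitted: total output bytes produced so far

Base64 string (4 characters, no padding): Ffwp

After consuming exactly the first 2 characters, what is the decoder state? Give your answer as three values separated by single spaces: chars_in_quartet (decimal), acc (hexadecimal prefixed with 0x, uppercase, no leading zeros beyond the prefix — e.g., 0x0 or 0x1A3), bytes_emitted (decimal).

Answer: 2 0x15F 0

Derivation:
After char 0 ('F'=5): chars_in_quartet=1 acc=0x5 bytes_emitted=0
After char 1 ('f'=31): chars_in_quartet=2 acc=0x15F bytes_emitted=0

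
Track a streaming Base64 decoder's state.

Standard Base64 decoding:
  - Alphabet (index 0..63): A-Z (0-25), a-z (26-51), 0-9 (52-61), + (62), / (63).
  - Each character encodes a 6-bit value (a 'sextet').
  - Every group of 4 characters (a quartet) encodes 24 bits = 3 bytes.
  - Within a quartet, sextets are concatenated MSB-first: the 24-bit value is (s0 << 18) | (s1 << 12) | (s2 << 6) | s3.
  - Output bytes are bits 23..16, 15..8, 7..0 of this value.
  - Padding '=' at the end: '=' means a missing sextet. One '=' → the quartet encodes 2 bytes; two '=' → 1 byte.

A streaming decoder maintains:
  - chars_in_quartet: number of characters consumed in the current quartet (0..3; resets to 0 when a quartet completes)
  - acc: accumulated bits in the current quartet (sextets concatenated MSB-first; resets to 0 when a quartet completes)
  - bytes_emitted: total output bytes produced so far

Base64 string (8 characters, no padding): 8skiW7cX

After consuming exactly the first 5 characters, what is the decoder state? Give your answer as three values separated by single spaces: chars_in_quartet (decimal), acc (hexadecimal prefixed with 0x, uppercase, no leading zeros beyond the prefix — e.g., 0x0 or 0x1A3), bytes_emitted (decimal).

Answer: 1 0x16 3

Derivation:
After char 0 ('8'=60): chars_in_quartet=1 acc=0x3C bytes_emitted=0
After char 1 ('s'=44): chars_in_quartet=2 acc=0xF2C bytes_emitted=0
After char 2 ('k'=36): chars_in_quartet=3 acc=0x3CB24 bytes_emitted=0
After char 3 ('i'=34): chars_in_quartet=4 acc=0xF2C922 -> emit F2 C9 22, reset; bytes_emitted=3
After char 4 ('W'=22): chars_in_quartet=1 acc=0x16 bytes_emitted=3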